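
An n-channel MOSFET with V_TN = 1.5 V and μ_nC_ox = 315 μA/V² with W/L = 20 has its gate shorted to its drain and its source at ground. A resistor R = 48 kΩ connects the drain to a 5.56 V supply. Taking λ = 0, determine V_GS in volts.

V_GS = 1.66 V

With gate tied to drain, V_GS = V_DS ≥ V_GS − V_TN, so the device is in saturation.
k_n = μ_nC_ox · (W/L) = 6.3 mA/V².
KCL at the drain: ½ k_n (V_GS − V_TN)² = (V_DD − V_GS)/R.
Let x = V_GS − 1.5. Then 151 x² + x − 4.06 = 0, giving x = 0.161 V (positive root), so V_GS = 1.66 V.
I_D = (V_DD − V_GS)/R = (5.56 − 1.66) / 48 = 0.0812 mA.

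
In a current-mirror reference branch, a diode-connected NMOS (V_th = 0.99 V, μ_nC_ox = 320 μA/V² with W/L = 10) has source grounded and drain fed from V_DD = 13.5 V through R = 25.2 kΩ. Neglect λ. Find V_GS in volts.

With gate tied to drain, V_GS = V_DS ≥ V_GS − V_th, so the device is in saturation.
k_n = μ_nC_ox · (W/L) = 3.2 mA/V².
KCL at the drain: ½ k_n (V_GS − V_th)² = (V_DD − V_GS)/R.
Let x = V_GS − 0.99. Then 40.3 x² + x − 12.51 = 0, giving x = 0.545 V (positive root), so V_GS = 1.53 V.
I_D = (V_DD − V_GS)/R = (13.5 − 1.53) / 25.2 = 0.475 mA.

V_GS = 1.53 V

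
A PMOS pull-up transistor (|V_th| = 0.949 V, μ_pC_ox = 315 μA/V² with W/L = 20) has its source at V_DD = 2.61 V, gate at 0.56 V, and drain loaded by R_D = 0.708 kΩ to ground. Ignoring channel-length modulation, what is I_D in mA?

I_D = 2.90 mA

V_SG = V_DD − V_G = 2.61 − 0.56 = 2.05 V, so V_ov = 2.05 − 0.949 = 1.1 V.
k_p = μ_pC_ox · (W/L) = 6.3 mA/V².
Assume saturation: I_D = ½ k_p V_ov² = 0.5 × 6.3 × 1.1² = 3.82 mA, giving V_SD = V_DD − I_D R_D = 2.61 − 3.82 × 0.708 = -0.0935 V.
But -0.0935 V < V_ov = 1.1 V, so the device is actually in triode.
In triode I_D = k_p[V_ov V_SD − ½ V_SD²] and I_D = (V_DD − V_SD)/R_D. Equating: 2.23 V_SD² − 5.911 V_SD + 2.61 = 0, giving V_SD = 0.56 V (the root below V_ov).
I_D = (2.61 − 0.56) / 0.708 = 2.9 mA.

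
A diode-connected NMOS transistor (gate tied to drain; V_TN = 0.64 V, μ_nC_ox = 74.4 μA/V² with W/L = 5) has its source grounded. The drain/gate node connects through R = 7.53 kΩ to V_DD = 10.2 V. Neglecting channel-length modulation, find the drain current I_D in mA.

With gate tied to drain, V_GS = V_DS ≥ V_GS − V_TN, so the device is in saturation.
k_n = μ_nC_ox · (W/L) = 0.372 mA/V².
KCL at the drain: ½ k_n (V_GS − V_TN)² = (V_DD − V_GS)/R.
Let x = V_GS − 0.64. Then 1.4 x² + x − 9.56 = 0, giving x = 2.28 V (positive root), so V_GS = 2.92 V.
I_D = (V_DD − V_GS)/R = (10.2 − 2.92) / 7.53 = 0.967 mA.

I_D = 0.967 mA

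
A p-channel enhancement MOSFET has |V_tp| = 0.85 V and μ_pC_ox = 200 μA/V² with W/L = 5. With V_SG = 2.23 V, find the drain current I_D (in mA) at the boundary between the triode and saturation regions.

At the boundary V_SD = V_ov = V_SG − |V_tp| = 2.23 − 0.85 = 1.38 V.
k_p = μ_pC_ox · (W/L) = 1 mA/V².
I_D = ½ k_p V_ov² = 0.5 × 1 × 1.38² = 0.952 mA.

I_D = 0.952 mA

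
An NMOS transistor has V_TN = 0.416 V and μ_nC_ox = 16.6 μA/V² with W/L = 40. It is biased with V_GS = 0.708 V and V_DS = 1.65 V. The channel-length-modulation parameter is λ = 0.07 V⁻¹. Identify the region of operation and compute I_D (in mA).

k_n = μ_nC_ox · (W/L) = 0.664 mA/V².
V_ov = V_GS − V_TN = 0.708 − 0.416 = 0.292 V.
Since V_DS = 1.65 V ≥ V_ov = 0.292 V, the device is in saturation.
I_D = ½ k_n V_ov² (1 + λ V_DS) = 0.5 × 0.664 × 0.292² × (1 + 0.07 × 1.65) = 0.0316 mA.

Saturation; I_D = 0.0316 mA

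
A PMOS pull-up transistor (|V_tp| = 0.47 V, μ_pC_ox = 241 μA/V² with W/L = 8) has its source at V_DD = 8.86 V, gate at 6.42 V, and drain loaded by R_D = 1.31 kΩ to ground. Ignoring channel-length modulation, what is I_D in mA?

I_D = 3.74 mA

V_SG = V_DD − V_G = 8.86 − 6.42 = 2.44 V, so V_ov = 2.44 − 0.47 = 1.97 V.
k_p = μ_pC_ox · (W/L) = 1.928 mA/V².
Assume saturation: I_D = ½ k_p V_ov² = 0.5 × 1.928 × 1.97² = 3.74 mA, giving V_SD = V_DD − I_D R_D = 8.86 − 3.74 × 1.31 = 3.96 V.
V_SD = 3.96 V ≥ V_ov = 1.97 V, confirming saturation.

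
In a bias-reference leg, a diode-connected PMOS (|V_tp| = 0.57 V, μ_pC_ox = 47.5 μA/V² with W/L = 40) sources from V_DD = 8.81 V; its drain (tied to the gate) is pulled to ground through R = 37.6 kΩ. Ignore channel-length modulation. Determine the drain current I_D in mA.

I_D = 0.207 mA

With gate tied to drain, V_SG = V_SD ≥ V_SG − |V_tp|, so the device is in saturation.
k_p = μ_pC_ox · (W/L) = 1.9 mA/V².
KCL at the drain: ½ k_p (V_SG − |V_tp|)² = (V_DD − V_SG)/R.
Let x = V_SG − 0.57. Then 35.7 x² + x − 8.24 = 0, giving x = 0.467 V (positive root), so V_SG = 1.04 V.
I_D = (V_DD − V_SG)/R = (8.81 − 1.04) / 37.6 = 0.207 mA.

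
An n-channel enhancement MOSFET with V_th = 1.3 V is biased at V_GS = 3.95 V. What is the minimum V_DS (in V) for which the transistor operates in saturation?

The boundary between triode and saturation is V_DS = V_GS − V_th = V_ov.
V_ov = 3.95 − 1.3 = 2.65 V.

V_DS,sat = 2.65 V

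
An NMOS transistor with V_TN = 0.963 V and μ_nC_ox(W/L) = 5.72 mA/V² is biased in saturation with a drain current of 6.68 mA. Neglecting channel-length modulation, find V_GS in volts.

In saturation I_D = ½ k_n (V_GS − V_TN)², so V_GS − V_TN = √(2 I_D / k_n) = √(2 × 6.68 / 5.72) = 1.53 V.
V_GS = 0.963 + 1.53 = 2.49 V.

V_GS = 2.49 V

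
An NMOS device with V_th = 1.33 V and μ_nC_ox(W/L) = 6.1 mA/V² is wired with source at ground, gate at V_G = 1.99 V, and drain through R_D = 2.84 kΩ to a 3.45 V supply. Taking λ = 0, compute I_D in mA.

I_D = 1.08 mA

V_GS = V_G = 1.99 V, so V_ov = 1.99 − 1.33 = 0.66 V.
Assume saturation: I_D = ½ k_n V_ov² = 0.5 × 6.1 × 0.66² = 1.33 mA, giving V_DS = V_DD − I_D R_D = 3.45 − 1.33 × 2.84 = -0.323 V.
But -0.323 V < V_ov = 0.66 V, so the device is actually in triode.
In triode I_D = k_n[V_ov V_DS − ½ V_DS²] and I_D = (V_DD − V_DS)/R_D. Equating: 8.66 V_DS² − 12.43 V_DS + 3.45 = 0, giving V_DS = 0.376 V (the root below V_ov).
I_D = (3.45 − 0.376) / 2.84 = 1.08 mA.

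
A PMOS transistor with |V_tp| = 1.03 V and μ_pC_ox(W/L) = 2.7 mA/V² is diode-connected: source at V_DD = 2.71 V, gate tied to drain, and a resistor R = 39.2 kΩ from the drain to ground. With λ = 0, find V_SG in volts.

V_SG = 1.20 V

With gate tied to drain, V_SG = V_SD ≥ V_SG − |V_tp|, so the device is in saturation.
KCL at the drain: ½ k_p (V_SG − |V_tp|)² = (V_DD − V_SG)/R.
Let x = V_SG − 1.03. Then 52.9 x² + x − 1.68 = 0, giving x = 0.169 V (positive root), so V_SG = 1.2 V.
I_D = (V_DD − V_SG)/R = (2.71 − 1.2) / 39.2 = 0.0385 mA.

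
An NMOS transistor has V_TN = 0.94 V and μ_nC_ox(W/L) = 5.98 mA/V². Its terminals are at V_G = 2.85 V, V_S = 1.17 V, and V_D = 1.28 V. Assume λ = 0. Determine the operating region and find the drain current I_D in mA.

Triode; I_D = 0.451 mA

V_GS = V_G − V_S = 2.85 − 1.17 = 1.68 V; V_DS = V_D − V_S = 1.28 − 1.17 = 0.11 V.
V_ov = V_GS − V_TN = 1.68 − 0.94 = 0.74 V.
Since V_DS = 0.11 V < V_ov = 0.74 V, the device is in the triode region.
I_D = k_n [V_ov · V_DS − ½ V_DS²] = 5.98 × [0.74 × 0.11 − 0.5 × 0.11²] = 0.451 mA.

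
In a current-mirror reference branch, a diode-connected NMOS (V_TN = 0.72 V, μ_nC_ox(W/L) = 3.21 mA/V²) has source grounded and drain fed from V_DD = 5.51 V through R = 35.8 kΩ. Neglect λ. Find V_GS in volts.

V_GS = 1.00 V

With gate tied to drain, V_GS = V_DS ≥ V_GS − V_TN, so the device is in saturation.
KCL at the drain: ½ k_n (V_GS − V_TN)² = (V_DD − V_GS)/R.
Let x = V_GS − 0.72. Then 57.5 x² + x − 4.79 = 0, giving x = 0.28 V (positive root), so V_GS = 1 V.
I_D = (V_DD − V_GS)/R = (5.51 − 1) / 35.8 = 0.126 mA.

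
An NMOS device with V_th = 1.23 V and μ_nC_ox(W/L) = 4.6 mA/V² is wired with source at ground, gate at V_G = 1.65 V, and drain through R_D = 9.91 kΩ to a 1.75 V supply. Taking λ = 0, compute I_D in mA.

I_D = 0.167 mA

V_GS = V_G = 1.65 V, so V_ov = 1.65 − 1.23 = 0.42 V.
Assume saturation: I_D = ½ k_n V_ov² = 0.5 × 4.6 × 0.42² = 0.406 mA, giving V_DS = V_DD − I_D R_D = 1.75 − 0.406 × 9.91 = -2.27 V.
But -2.27 V < V_ov = 0.42 V, so the device is actually in triode.
In triode I_D = k_n[V_ov V_DS − ½ V_DS²] and I_D = (V_DD − V_DS)/R_D. Equating: 22.8 V_DS² − 20.15 V_DS + 1.75 = 0, giving V_DS = 0.0977 V (the root below V_ov).
I_D = (1.75 − 0.0977) / 9.91 = 0.167 mA.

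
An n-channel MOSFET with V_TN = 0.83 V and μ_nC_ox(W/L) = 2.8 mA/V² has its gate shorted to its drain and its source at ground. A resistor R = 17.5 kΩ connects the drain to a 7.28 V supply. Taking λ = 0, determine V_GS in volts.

V_GS = 1.32 V

With gate tied to drain, V_GS = V_DS ≥ V_GS − V_TN, so the device is in saturation.
KCL at the drain: ½ k_n (V_GS − V_TN)² = (V_DD − V_GS)/R.
Let x = V_GS − 0.83. Then 24.5 x² + x − 6.45 = 0, giving x = 0.493 V (positive root), so V_GS = 1.32 V.
I_D = (V_DD − V_GS)/R = (7.28 − 1.32) / 17.5 = 0.34 mA.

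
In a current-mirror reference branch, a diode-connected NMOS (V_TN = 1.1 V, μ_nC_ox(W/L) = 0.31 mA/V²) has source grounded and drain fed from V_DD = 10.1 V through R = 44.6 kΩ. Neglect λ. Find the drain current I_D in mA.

With gate tied to drain, V_GS = V_DS ≥ V_GS − V_TN, so the device is in saturation.
KCL at the drain: ½ k_n (V_GS − V_TN)² = (V_DD − V_GS)/R.
Let x = V_GS − 1.1. Then 6.91 x² + x − 9 = 0, giving x = 1.07 V (positive root), so V_GS = 2.17 V.
I_D = (V_DD − V_GS)/R = (10.1 − 2.17) / 44.6 = 0.178 mA.

I_D = 0.178 mA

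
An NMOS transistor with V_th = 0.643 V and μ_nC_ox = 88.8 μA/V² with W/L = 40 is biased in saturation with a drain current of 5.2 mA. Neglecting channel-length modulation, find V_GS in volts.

V_GS = 2.35 V

k_n = μ_nC_ox · (W/L) = 3.552 mA/V².
In saturation I_D = ½ k_n (V_GS − V_th)², so V_GS − V_th = √(2 I_D / k_n) = √(2 × 5.2 / 3.552) = 1.71 V.
V_GS = 0.643 + 1.71 = 2.35 V.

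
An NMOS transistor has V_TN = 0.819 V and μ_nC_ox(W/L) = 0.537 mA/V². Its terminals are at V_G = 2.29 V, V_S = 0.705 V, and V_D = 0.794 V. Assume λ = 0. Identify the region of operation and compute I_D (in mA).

V_GS = V_G − V_S = 2.29 − 0.705 = 1.58 V; V_DS = V_D − V_S = 0.794 − 0.705 = 0.089 V.
V_ov = V_GS − V_TN = 1.58 − 0.819 = 0.766 V.
Since V_DS = 0.089 V < V_ov = 0.766 V, the device is in the triode region.
I_D = k_n [V_ov · V_DS − ½ V_DS²] = 0.537 × [0.766 × 0.089 − 0.5 × 0.089²] = 0.0345 mA.

Triode; I_D = 0.0345 mA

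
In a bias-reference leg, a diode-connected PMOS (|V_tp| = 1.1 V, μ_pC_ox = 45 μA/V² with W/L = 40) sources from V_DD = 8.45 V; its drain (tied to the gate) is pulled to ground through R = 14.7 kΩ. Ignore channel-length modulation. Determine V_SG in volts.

V_SG = 1.81 V

With gate tied to drain, V_SG = V_SD ≥ V_SG − |V_tp|, so the device is in saturation.
k_p = μ_pC_ox · (W/L) = 1.8 mA/V².
KCL at the drain: ½ k_p (V_SG − |V_tp|)² = (V_DD − V_SG)/R.
Let x = V_SG − 1.1. Then 13.2 x² + x − 7.35 = 0, giving x = 0.709 V (positive root), so V_SG = 1.81 V.
I_D = (V_DD − V_SG)/R = (8.45 − 1.81) / 14.7 = 0.452 mA.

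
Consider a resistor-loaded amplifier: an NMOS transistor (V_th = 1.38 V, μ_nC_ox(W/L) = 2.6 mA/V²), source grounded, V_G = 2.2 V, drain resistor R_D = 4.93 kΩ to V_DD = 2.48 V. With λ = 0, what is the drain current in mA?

V_GS = V_G = 2.2 V, so V_ov = 2.2 − 1.38 = 0.82 V.
Assume saturation: I_D = ½ k_n V_ov² = 0.5 × 2.6 × 0.82² = 0.874 mA, giving V_DS = V_DD − I_D R_D = 2.48 − 0.874 × 4.93 = -1.83 V.
But -1.83 V < V_ov = 0.82 V, so the device is actually in triode.
In triode I_D = k_n[V_ov V_DS − ½ V_DS²] and I_D = (V_DD − V_DS)/R_D. Equating: 6.41 V_DS² − 11.51 V_DS + 2.48 = 0, giving V_DS = 0.25 V (the root below V_ov).
I_D = (2.48 − 0.25) / 4.93 = 0.452 mA.

I_D = 0.452 mA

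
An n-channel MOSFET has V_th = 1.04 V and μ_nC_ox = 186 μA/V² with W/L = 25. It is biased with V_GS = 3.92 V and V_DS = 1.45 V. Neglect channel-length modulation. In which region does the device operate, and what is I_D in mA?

Triode; I_D = 14.5 mA

k_n = μ_nC_ox · (W/L) = 4.65 mA/V².
V_ov = V_GS − V_th = 3.92 − 1.04 = 2.88 V.
Since V_DS = 1.45 V < V_ov = 2.88 V, the device is in the triode region.
I_D = k_n [V_ov · V_DS − ½ V_DS²] = 4.65 × [2.88 × 1.45 − 0.5 × 1.45²] = 14.5 mA.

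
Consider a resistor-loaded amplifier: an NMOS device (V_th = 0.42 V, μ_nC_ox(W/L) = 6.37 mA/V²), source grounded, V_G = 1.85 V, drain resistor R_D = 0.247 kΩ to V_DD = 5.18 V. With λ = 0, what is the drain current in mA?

I_D = 6.51 mA

V_GS = V_G = 1.85 V, so V_ov = 1.85 − 0.42 = 1.43 V.
Assume saturation: I_D = ½ k_n V_ov² = 0.5 × 6.37 × 1.43² = 6.51 mA, giving V_DS = V_DD − I_D R_D = 5.18 − 6.51 × 0.247 = 3.57 V.
V_DS = 3.57 V ≥ V_ov = 1.43 V, confirming saturation.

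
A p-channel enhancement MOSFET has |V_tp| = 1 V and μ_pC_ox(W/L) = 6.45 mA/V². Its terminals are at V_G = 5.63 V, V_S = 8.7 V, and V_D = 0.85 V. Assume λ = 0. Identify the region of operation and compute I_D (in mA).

Saturation; I_D = 13.8 mA

V_SG = V_S − V_G = 8.7 − 5.63 = 3.07 V; V_SD = V_S − V_D = 8.7 − 0.85 = 7.85 V.
V_ov = V_SG − |V_tp| = 3.07 − 1 = 2.07 V.
Since V_SD = 7.85 V ≥ V_ov = 2.07 V, the device is in saturation.
I_D = ½ k_p V_ov² = 0.5 × 6.45 × 2.07² = 13.8 mA.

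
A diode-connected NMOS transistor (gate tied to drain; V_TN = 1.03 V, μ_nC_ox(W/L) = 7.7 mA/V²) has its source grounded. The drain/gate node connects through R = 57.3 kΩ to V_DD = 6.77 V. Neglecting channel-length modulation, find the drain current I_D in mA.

With gate tied to drain, V_GS = V_DS ≥ V_GS − V_TN, so the device is in saturation.
KCL at the drain: ½ k_n (V_GS − V_TN)² = (V_DD − V_GS)/R.
Let x = V_GS − 1.03. Then 221 x² + x − 5.74 = 0, giving x = 0.159 V (positive root), so V_GS = 1.19 V.
I_D = (V_DD − V_GS)/R = (6.77 − 1.19) / 57.3 = 0.0974 mA.

I_D = 0.0974 mA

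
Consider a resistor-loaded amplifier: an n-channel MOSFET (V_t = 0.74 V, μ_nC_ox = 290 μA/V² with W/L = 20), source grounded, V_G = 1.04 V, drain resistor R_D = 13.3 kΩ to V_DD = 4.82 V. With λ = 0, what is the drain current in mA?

I_D = 0.261 mA

V_GS = V_G = 1.04 V, so V_ov = 1.04 − 0.74 = 0.3 V.
k_n = μ_nC_ox · (W/L) = 5.8 mA/V².
Assume saturation: I_D = ½ k_n V_ov² = 0.5 × 5.8 × 0.3² = 0.261 mA, giving V_DS = V_DD − I_D R_D = 4.82 − 0.261 × 13.3 = 1.35 V.
V_DS = 1.35 V ≥ V_ov = 0.3 V, confirming saturation.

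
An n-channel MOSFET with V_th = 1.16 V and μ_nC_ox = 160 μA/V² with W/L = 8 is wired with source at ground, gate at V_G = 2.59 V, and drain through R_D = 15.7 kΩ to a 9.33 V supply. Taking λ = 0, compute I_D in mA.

I_D = 0.572 mA

V_GS = V_G = 2.59 V, so V_ov = 2.59 − 1.16 = 1.43 V.
k_n = μ_nC_ox · (W/L) = 1.28 mA/V².
Assume saturation: I_D = ½ k_n V_ov² = 0.5 × 1.28 × 1.43² = 1.31 mA, giving V_DS = V_DD − I_D R_D = 9.33 − 1.31 × 15.7 = -11.2 V.
But -11.2 V < V_ov = 1.43 V, so the device is actually in triode.
In triode I_D = k_n[V_ov V_DS − ½ V_DS²] and I_D = (V_DD − V_DS)/R_D. Equating: 10 V_DS² − 29.74 V_DS + 9.33 = 0, giving V_DS = 0.357 V (the root below V_ov).
I_D = (9.33 − 0.357) / 15.7 = 0.572 mA.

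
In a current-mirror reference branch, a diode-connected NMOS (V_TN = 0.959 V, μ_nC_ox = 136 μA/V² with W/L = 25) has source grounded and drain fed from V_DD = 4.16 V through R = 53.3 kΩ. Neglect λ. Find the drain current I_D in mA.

With gate tied to drain, V_GS = V_DS ≥ V_GS − V_TN, so the device is in saturation.
k_n = μ_nC_ox · (W/L) = 3.4 mA/V².
KCL at the drain: ½ k_n (V_GS − V_TN)² = (V_DD − V_GS)/R.
Let x = V_GS − 0.959. Then 90.6 x² + x − 3.201 = 0, giving x = 0.183 V (positive root), so V_GS = 1.14 V.
I_D = (V_DD − V_GS)/R = (4.16 − 1.14) / 53.3 = 0.0566 mA.

I_D = 0.0566 mA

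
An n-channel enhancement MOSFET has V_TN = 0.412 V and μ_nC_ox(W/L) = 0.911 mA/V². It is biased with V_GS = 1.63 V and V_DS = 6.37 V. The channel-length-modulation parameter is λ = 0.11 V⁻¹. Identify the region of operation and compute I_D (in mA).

V_ov = V_GS − V_TN = 1.63 − 0.412 = 1.22 V.
Since V_DS = 6.37 V ≥ V_ov = 1.22 V, the device is in saturation.
I_D = ½ k_n V_ov² (1 + λ V_DS) = 0.5 × 0.911 × 1.22² × (1 + 0.11 × 6.37) = 1.15 mA.

Saturation; I_D = 1.15 mA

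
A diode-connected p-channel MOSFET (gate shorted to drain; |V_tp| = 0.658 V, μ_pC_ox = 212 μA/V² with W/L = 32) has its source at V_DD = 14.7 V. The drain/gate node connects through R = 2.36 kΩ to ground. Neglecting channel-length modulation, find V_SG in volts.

With gate tied to drain, V_SG = V_SD ≥ V_SG − |V_tp|, so the device is in saturation.
k_p = μ_pC_ox · (W/L) = 6.784 mA/V².
KCL at the drain: ½ k_p (V_SG − |V_tp|)² = (V_DD − V_SG)/R.
Let x = V_SG − 0.658. Then 8.01 x² + x − 14.04 = 0, giving x = 1.26 V (positive root), so V_SG = 1.92 V.
I_D = (V_DD − V_SG)/R = (14.7 − 1.92) / 2.36 = 5.41 mA.

V_SG = 1.92 V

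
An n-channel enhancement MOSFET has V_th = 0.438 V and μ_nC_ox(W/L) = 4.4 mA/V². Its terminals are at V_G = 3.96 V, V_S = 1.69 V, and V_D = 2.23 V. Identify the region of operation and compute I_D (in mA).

Triode; I_D = 3.71 mA

V_GS = V_G − V_S = 3.96 − 1.69 = 2.27 V; V_DS = V_D − V_S = 2.23 − 1.69 = 0.54 V.
V_ov = V_GS − V_th = 2.27 − 0.438 = 1.83 V.
Since V_DS = 0.54 V < V_ov = 1.83 V, the device is in the triode region.
I_D = k_n [V_ov · V_DS − ½ V_DS²] = 4.4 × [1.83 × 0.54 − 0.5 × 0.54²] = 3.71 mA.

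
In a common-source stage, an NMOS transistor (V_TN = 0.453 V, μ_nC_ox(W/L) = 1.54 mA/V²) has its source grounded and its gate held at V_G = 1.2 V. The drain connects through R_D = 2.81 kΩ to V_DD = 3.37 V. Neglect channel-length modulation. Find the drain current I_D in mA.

V_GS = V_G = 1.2 V, so V_ov = 1.2 − 0.453 = 0.747 V.
Assume saturation: I_D = ½ k_n V_ov² = 0.5 × 1.54 × 0.747² = 0.43 mA, giving V_DS = V_DD − I_D R_D = 3.37 − 0.43 × 2.81 = 2.16 V.
V_DS = 2.16 V ≥ V_ov = 0.747 V, confirming saturation.

I_D = 0.430 mA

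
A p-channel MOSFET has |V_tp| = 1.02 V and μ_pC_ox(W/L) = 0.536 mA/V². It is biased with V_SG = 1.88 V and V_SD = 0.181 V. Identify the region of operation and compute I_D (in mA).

V_ov = V_SG − |V_tp| = 1.88 − 1.02 = 0.86 V.
Since V_SD = 0.181 V < V_ov = 0.86 V, the device is in the triode region.
I_D = k_p [V_ov · V_SD − ½ V_SD²] = 0.536 × [0.86 × 0.181 − 0.5 × 0.181²] = 0.0747 mA.

Triode; I_D = 0.0747 mA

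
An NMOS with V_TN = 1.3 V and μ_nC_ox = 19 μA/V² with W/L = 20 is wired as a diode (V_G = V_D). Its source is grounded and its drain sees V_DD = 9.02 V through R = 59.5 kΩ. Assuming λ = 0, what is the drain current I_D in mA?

I_D = 0.117 mA

With gate tied to drain, V_GS = V_DS ≥ V_GS − V_TN, so the device is in saturation.
k_n = μ_nC_ox · (W/L) = 0.38 mA/V².
KCL at the drain: ½ k_n (V_GS − V_TN)² = (V_DD − V_GS)/R.
Let x = V_GS − 1.3. Then 11.3 x² + x − 7.72 = 0, giving x = 0.783 V (positive root), so V_GS = 2.08 V.
I_D = (V_DD − V_GS)/R = (9.02 − 2.08) / 59.5 = 0.117 mA.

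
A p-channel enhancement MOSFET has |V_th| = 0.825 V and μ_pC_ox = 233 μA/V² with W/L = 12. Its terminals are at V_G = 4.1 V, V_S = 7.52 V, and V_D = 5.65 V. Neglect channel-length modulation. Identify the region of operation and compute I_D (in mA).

V_SG = V_S − V_G = 7.52 − 4.1 = 3.42 V; V_SD = V_S − V_D = 7.52 − 5.65 = 1.87 V.
k_p = μ_pC_ox · (W/L) = 2.796 mA/V².
V_ov = V_SG − |V_th| = 3.42 − 0.825 = 2.59 V.
Since V_SD = 1.87 V < V_ov = 2.59 V, the device is in the triode region.
I_D = k_p [V_ov · V_SD − ½ V_SD²] = 2.796 × [2.59 × 1.87 − 0.5 × 1.87²] = 8.68 mA.

Triode; I_D = 8.68 mA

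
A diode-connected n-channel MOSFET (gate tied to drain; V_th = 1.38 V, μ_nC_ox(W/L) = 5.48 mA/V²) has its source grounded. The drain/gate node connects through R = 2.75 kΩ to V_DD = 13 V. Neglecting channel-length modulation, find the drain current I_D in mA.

I_D = 3.80 mA

With gate tied to drain, V_GS = V_DS ≥ V_GS − V_th, so the device is in saturation.
KCL at the drain: ½ k_n (V_GS − V_th)² = (V_DD − V_GS)/R.
Let x = V_GS − 1.38. Then 7.54 x² + x − 11.62 = 0, giving x = 1.18 V (positive root), so V_GS = 2.56 V.
I_D = (V_DD − V_GS)/R = (13 − 2.56) / 2.75 = 3.8 mA.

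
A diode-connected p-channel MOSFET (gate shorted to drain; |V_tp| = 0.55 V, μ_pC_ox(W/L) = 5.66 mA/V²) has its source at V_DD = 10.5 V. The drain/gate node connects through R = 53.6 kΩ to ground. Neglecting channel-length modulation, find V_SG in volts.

V_SG = 0.803 V

With gate tied to drain, V_SG = V_SD ≥ V_SG − |V_tp|, so the device is in saturation.
KCL at the drain: ½ k_p (V_SG − |V_tp|)² = (V_DD − V_SG)/R.
Let x = V_SG − 0.55. Then 152 x² + x − 9.95 = 0, giving x = 0.253 V (positive root), so V_SG = 0.803 V.
I_D = (V_DD − V_SG)/R = (10.5 − 0.803) / 53.6 = 0.181 mA.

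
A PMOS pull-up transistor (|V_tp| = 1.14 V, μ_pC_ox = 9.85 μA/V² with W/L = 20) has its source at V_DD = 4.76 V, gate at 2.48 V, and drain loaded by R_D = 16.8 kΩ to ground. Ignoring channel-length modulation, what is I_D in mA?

V_SG = V_DD − V_G = 4.76 − 2.48 = 2.28 V, so V_ov = 2.28 − 1.14 = 1.14 V.
k_p = μ_pC_ox · (W/L) = 0.197 mA/V².
Assume saturation: I_D = ½ k_p V_ov² = 0.5 × 0.197 × 1.14² = 0.128 mA, giving V_SD = V_DD − I_D R_D = 4.76 − 0.128 × 16.8 = 2.61 V.
V_SD = 2.61 V ≥ V_ov = 1.14 V, confirming saturation.

I_D = 0.128 mA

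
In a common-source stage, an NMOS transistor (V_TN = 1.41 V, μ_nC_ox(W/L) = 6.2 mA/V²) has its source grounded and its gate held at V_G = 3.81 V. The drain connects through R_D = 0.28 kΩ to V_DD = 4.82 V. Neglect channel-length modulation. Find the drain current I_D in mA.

I_D = 13.1 mA

V_GS = V_G = 3.81 V, so V_ov = 3.81 − 1.41 = 2.4 V.
Assume saturation: I_D = ½ k_n V_ov² = 0.5 × 6.2 × 2.4² = 17.9 mA, giving V_DS = V_DD − I_D R_D = 4.82 − 17.9 × 0.28 = -0.18 V.
But -0.18 V < V_ov = 2.4 V, so the device is actually in triode.
In triode I_D = k_n[V_ov V_DS − ½ V_DS²] and I_D = (V_DD − V_DS)/R_D. Equating: 0.868 V_DS² − 5.166 V_DS + 4.82 = 0, giving V_DS = 1.16 V (the root below V_ov).
I_D = (4.82 − 1.16) / 0.28 = 13.1 mA.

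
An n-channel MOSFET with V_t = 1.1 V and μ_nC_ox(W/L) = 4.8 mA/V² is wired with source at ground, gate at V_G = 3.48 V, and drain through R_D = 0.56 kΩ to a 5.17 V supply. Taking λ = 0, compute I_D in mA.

V_GS = V_G = 3.48 V, so V_ov = 3.48 − 1.1 = 2.38 V.
Assume saturation: I_D = ½ k_n V_ov² = 0.5 × 4.8 × 2.38² = 13.6 mA, giving V_DS = V_DD − I_D R_D = 5.17 − 13.6 × 0.56 = -2.44 V.
But -2.44 V < V_ov = 2.38 V, so the device is actually in triode.
In triode I_D = k_n[V_ov V_DS − ½ V_DS²] and I_D = (V_DD − V_DS)/R_D. Equating: 1.34 V_DS² − 7.397 V_DS + 5.17 = 0, giving V_DS = 0.822 V (the root below V_ov).
I_D = (5.17 − 0.822) / 0.56 = 7.77 mA.

I_D = 7.77 mA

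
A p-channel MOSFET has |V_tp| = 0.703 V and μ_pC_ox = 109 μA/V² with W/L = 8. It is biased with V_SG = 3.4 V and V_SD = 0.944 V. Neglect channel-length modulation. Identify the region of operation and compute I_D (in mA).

Triode; I_D = 1.83 mA

k_p = μ_pC_ox · (W/L) = 0.872 mA/V².
V_ov = V_SG − |V_tp| = 3.4 − 0.703 = 2.7 V.
Since V_SD = 0.944 V < V_ov = 2.7 V, the device is in the triode region.
I_D = k_p [V_ov · V_SD − ½ V_SD²] = 0.872 × [2.7 × 0.944 − 0.5 × 0.944²] = 1.83 mA.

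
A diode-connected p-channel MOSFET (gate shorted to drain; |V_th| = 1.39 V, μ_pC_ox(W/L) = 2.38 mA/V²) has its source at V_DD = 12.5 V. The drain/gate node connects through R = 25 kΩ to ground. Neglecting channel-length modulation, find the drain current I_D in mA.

With gate tied to drain, V_SG = V_SD ≥ V_SG − |V_th|, so the device is in saturation.
KCL at the drain: ½ k_p (V_SG − |V_th|)² = (V_DD − V_SG)/R.
Let x = V_SG − 1.39. Then 29.8 x² + x − 11.11 = 0, giving x = 0.595 V (positive root), so V_SG = 1.98 V.
I_D = (V_DD − V_SG)/R = (12.5 − 1.98) / 25 = 0.421 mA.

I_D = 0.421 mA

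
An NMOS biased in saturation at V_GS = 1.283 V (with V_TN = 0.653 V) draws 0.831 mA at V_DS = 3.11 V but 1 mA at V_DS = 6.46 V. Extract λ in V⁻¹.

λ = 0.0748 V⁻¹

With V_GS fixed, I_D ∝ (1 + λ V_DS) in saturation, so I_D2/I_D1 = (1 + λ V_DS2)/(1 + λ V_DS1).
1/0.831 = 1.203 = (1 + 6.46 λ)/(1 + 3.11 λ).
Solving: λ (I_D1 V_DS2 − I_D2 V_DS1) = I_D2 − I_D1, so λ = (1 − 0.831) / (0.831 × 6.46 − 1 × 3.11) = 0.169 / 2.26 = 0.0748 V⁻¹.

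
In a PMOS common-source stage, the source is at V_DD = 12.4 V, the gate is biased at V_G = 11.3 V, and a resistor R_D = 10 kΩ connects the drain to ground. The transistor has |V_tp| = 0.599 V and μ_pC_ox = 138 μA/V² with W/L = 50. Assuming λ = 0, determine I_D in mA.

V_SG = V_DD − V_G = 12.4 − 11.3 = 1.1 V, so V_ov = 1.1 − 0.599 = 0.501 V.
k_p = μ_pC_ox · (W/L) = 6.9 mA/V².
Assume saturation: I_D = ½ k_p V_ov² = 0.5 × 6.9 × 0.501² = 0.866 mA, giving V_SD = V_DD − I_D R_D = 12.4 − 0.866 × 10 = 3.74 V.
V_SD = 3.74 V ≥ V_ov = 0.501 V, confirming saturation.

I_D = 0.866 mA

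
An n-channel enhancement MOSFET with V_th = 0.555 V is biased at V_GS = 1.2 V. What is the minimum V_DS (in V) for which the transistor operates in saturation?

V_DS,sat = 0.645 V

The boundary between triode and saturation is V_DS = V_GS − V_th = V_ov.
V_ov = 1.2 − 0.555 = 0.645 V.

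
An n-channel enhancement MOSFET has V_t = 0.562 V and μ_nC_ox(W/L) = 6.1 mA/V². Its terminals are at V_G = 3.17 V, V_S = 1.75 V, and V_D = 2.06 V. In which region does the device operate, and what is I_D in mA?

V_GS = V_G − V_S = 3.17 − 1.75 = 1.42 V; V_DS = V_D − V_S = 2.06 − 1.75 = 0.31 V.
V_ov = V_GS − V_t = 1.42 − 0.562 = 0.858 V.
Since V_DS = 0.31 V < V_ov = 0.858 V, the device is in the triode region.
I_D = k_n [V_ov · V_DS − ½ V_DS²] = 6.1 × [0.858 × 0.31 − 0.5 × 0.31²] = 1.33 mA.

Triode; I_D = 1.33 mA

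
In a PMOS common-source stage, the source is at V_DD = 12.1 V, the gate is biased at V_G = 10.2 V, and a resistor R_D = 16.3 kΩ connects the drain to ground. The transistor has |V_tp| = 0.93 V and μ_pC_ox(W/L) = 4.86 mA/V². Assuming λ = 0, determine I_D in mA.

I_D = 0.732 mA

V_SG = V_DD − V_G = 12.1 − 10.2 = 1.9 V, so V_ov = 1.9 − 0.93 = 0.97 V.
Assume saturation: I_D = ½ k_p V_ov² = 0.5 × 4.86 × 0.97² = 2.29 mA, giving V_SD = V_DD − I_D R_D = 12.1 − 2.29 × 16.3 = -25.2 V.
But -25.2 V < V_ov = 0.97 V, so the device is actually in triode.
In triode I_D = k_p[V_ov V_SD − ½ V_SD²] and I_D = (V_DD − V_SD)/R_D. Equating: 39.6 V_SD² − 77.84 V_SD + 12.1 = 0, giving V_SD = 0.17 V (the root below V_ov).
I_D = (12.1 − 0.17) / 16.3 = 0.732 mA.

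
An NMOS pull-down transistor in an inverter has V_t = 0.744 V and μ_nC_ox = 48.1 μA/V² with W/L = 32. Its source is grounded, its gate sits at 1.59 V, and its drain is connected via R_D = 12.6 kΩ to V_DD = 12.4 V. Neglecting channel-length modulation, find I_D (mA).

V_GS = V_G = 1.59 V, so V_ov = 1.59 − 0.744 = 0.846 V.
k_n = μ_nC_ox · (W/L) = 1.539 mA/V².
Assume saturation: I_D = ½ k_n V_ov² = 0.5 × 1.539 × 0.846² = 0.551 mA, giving V_DS = V_DD − I_D R_D = 12.4 − 0.551 × 12.6 = 5.46 V.
V_DS = 5.46 V ≥ V_ov = 0.846 V, confirming saturation.

I_D = 0.551 mA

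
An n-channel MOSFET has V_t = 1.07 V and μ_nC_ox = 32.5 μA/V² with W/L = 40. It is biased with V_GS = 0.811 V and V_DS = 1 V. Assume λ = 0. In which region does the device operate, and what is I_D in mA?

Cutoff; I_D = 0 mA

V_GS = 0.811 V < V_t = 1.07 V, so the transistor is in cutoff.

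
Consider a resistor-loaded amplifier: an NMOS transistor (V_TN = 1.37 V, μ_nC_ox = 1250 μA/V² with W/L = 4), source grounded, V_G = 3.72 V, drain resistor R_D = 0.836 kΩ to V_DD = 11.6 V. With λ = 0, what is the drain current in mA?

V_GS = V_G = 3.72 V, so V_ov = 3.72 − 1.37 = 2.35 V.
k_n = μ_nC_ox · (W/L) = 5 mA/V².
Assume saturation: I_D = ½ k_n V_ov² = 0.5 × 5 × 2.35² = 13.8 mA, giving V_DS = V_DD − I_D R_D = 11.6 − 13.8 × 0.836 = 0.058 V.
But 0.058 V < V_ov = 2.35 V, so the device is actually in triode.
In triode I_D = k_n[V_ov V_DS − ½ V_DS²] and I_D = (V_DD − V_DS)/R_D. Equating: 2.09 V_DS² − 10.82 V_DS + 11.6 = 0, giving V_DS = 1.52 V (the root below V_ov).
I_D = (11.6 − 1.52) / 0.836 = 12.1 mA.

I_D = 12.1 mA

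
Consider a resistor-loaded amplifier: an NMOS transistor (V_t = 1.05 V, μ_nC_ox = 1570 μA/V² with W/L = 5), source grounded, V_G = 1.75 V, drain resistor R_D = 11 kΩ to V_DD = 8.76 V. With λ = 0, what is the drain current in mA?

V_GS = V_G = 1.75 V, so V_ov = 1.75 − 1.05 = 0.7 V.
k_n = μ_nC_ox · (W/L) = 7.85 mA/V².
Assume saturation: I_D = ½ k_n V_ov² = 0.5 × 7.85 × 0.7² = 1.92 mA, giving V_DS = V_DD − I_D R_D = 8.76 − 1.92 × 11 = -12.4 V.
But -12.4 V < V_ov = 0.7 V, so the device is actually in triode.
In triode I_D = k_n[V_ov V_DS − ½ V_DS²] and I_D = (V_DD − V_DS)/R_D. Equating: 43.2 V_DS² − 61.44 V_DS + 8.76 = 0, giving V_DS = 0.161 V (the root below V_ov).
I_D = (8.76 − 0.161) / 11 = 0.782 mA.

I_D = 0.782 mA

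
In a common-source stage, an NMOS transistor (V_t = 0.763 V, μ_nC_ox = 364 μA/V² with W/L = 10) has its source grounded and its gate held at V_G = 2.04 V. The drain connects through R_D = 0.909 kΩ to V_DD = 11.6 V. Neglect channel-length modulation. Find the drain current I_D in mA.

V_GS = V_G = 2.04 V, so V_ov = 2.04 − 0.763 = 1.28 V.
k_n = μ_nC_ox · (W/L) = 3.64 mA/V².
Assume saturation: I_D = ½ k_n V_ov² = 0.5 × 3.64 × 1.28² = 2.97 mA, giving V_DS = V_DD − I_D R_D = 11.6 − 2.97 × 0.909 = 8.9 V.
V_DS = 8.9 V ≥ V_ov = 1.28 V, confirming saturation.

I_D = 2.97 mA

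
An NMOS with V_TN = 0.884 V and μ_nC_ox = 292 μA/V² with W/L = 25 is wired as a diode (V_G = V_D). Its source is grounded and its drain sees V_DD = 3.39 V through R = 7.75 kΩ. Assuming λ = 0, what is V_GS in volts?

With gate tied to drain, V_GS = V_DS ≥ V_GS − V_TN, so the device is in saturation.
k_n = μ_nC_ox · (W/L) = 7.3 mA/V².
KCL at the drain: ½ k_n (V_GS − V_TN)² = (V_DD − V_GS)/R.
Let x = V_GS − 0.884. Then 28.3 x² + x − 2.506 = 0, giving x = 0.28 V (positive root), so V_GS = 1.16 V.
I_D = (V_DD − V_GS)/R = (3.39 − 1.16) / 7.75 = 0.287 mA.

V_GS = 1.16 V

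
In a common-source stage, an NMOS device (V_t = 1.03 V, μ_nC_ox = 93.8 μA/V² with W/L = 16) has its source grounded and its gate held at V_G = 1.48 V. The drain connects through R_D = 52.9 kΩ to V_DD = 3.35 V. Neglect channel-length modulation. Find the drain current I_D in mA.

V_GS = V_G = 1.48 V, so V_ov = 1.48 − 1.03 = 0.45 V.
k_n = μ_nC_ox · (W/L) = 1.501 mA/V².
Assume saturation: I_D = ½ k_n V_ov² = 0.5 × 1.501 × 0.45² = 0.152 mA, giving V_DS = V_DD − I_D R_D = 3.35 − 0.152 × 52.9 = -4.69 V.
But -4.69 V < V_ov = 0.45 V, so the device is actually in triode.
In triode I_D = k_n[V_ov V_DS − ½ V_DS²] and I_D = (V_DD − V_DS)/R_D. Equating: 39.7 V_DS² − 36.73 V_DS + 3.35 = 0, giving V_DS = 0.103 V (the root below V_ov).
I_D = (3.35 − 0.103) / 52.9 = 0.0614 mA.

I_D = 0.0614 mA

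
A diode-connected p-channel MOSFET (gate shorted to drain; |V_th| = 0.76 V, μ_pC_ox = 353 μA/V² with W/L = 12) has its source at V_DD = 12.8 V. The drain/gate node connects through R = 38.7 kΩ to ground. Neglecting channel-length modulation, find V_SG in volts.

With gate tied to drain, V_SG = V_SD ≥ V_SG − |V_th|, so the device is in saturation.
k_p = μ_pC_ox · (W/L) = 4.236 mA/V².
KCL at the drain: ½ k_p (V_SG − |V_th|)² = (V_DD − V_SG)/R.
Let x = V_SG − 0.76. Then 82 x² + x − 12.04 = 0, giving x = 0.377 V (positive root), so V_SG = 1.14 V.
I_D = (V_DD − V_SG)/R = (12.8 − 1.14) / 38.7 = 0.301 mA.

V_SG = 1.14 V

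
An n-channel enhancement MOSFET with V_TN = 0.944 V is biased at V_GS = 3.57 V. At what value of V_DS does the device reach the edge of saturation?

The boundary between triode and saturation is V_DS = V_GS − V_TN = V_ov.
V_ov = 3.57 − 0.944 = 2.63 V.

V_DS,sat = 2.63 V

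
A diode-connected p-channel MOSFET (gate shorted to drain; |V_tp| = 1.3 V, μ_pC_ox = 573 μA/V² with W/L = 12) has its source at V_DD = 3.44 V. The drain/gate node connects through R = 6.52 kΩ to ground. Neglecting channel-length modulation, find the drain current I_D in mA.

With gate tied to drain, V_SG = V_SD ≥ V_SG − |V_tp|, so the device is in saturation.
k_p = μ_pC_ox · (W/L) = 6.876 mA/V².
KCL at the drain: ½ k_p (V_SG − |V_tp|)² = (V_DD − V_SG)/R.
Let x = V_SG − 1.3. Then 22.4 x² + x − 2.14 = 0, giving x = 0.287 V (positive root), so V_SG = 1.59 V.
I_D = (V_DD − V_SG)/R = (3.44 − 1.59) / 6.52 = 0.284 mA.

I_D = 0.284 mA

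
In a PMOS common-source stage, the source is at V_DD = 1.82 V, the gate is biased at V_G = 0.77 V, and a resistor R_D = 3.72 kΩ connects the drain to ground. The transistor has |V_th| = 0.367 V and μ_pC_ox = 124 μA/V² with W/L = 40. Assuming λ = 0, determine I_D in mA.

I_D = 0.449 mA

V_SG = V_DD − V_G = 1.82 − 0.77 = 1.05 V, so V_ov = 1.05 − 0.367 = 0.683 V.
k_p = μ_pC_ox · (W/L) = 4.96 mA/V².
Assume saturation: I_D = ½ k_p V_ov² = 0.5 × 4.96 × 0.683² = 1.16 mA, giving V_SD = V_DD − I_D R_D = 1.82 − 1.16 × 3.72 = -2.48 V.
But -2.48 V < V_ov = 0.683 V, so the device is actually in triode.
In triode I_D = k_p[V_ov V_SD − ½ V_SD²] and I_D = (V_DD − V_SD)/R_D. Equating: 9.23 V_SD² − 13.6 V_SD + 1.82 = 0, giving V_SD = 0.149 V (the root below V_ov).
I_D = (1.82 − 0.149) / 3.72 = 0.449 mA.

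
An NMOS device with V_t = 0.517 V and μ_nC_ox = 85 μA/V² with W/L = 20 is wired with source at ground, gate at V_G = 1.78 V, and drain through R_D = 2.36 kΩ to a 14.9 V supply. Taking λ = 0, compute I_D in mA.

I_D = 1.36 mA

V_GS = V_G = 1.78 V, so V_ov = 1.78 − 0.517 = 1.26 V.
k_n = μ_nC_ox · (W/L) = 1.7 mA/V².
Assume saturation: I_D = ½ k_n V_ov² = 0.5 × 1.7 × 1.26² = 1.36 mA, giving V_DS = V_DD − I_D R_D = 14.9 − 1.36 × 2.36 = 11.7 V.
V_DS = 11.7 V ≥ V_ov = 1.26 V, confirming saturation.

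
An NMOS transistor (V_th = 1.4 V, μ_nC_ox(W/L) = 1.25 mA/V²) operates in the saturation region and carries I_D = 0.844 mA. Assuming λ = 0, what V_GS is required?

V_GS = 2.56 V

In saturation I_D = ½ k_n (V_GS − V_th)², so V_GS − V_th = √(2 I_D / k_n) = √(2 × 0.844 / 1.25) = 1.16 V.
V_GS = 1.4 + 1.16 = 2.56 V.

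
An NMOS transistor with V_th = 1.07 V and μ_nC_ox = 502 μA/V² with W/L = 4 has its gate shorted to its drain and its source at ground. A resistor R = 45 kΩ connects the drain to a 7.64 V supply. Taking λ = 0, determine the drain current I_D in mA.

With gate tied to drain, V_GS = V_DS ≥ V_GS − V_th, so the device is in saturation.
k_n = μ_nC_ox · (W/L) = 2.008 mA/V².
KCL at the drain: ½ k_n (V_GS − V_th)² = (V_DD − V_GS)/R.
Let x = V_GS − 1.07. Then 45.2 x² + x − 6.57 = 0, giving x = 0.37 V (positive root), so V_GS = 1.44 V.
I_D = (V_DD − V_GS)/R = (7.64 − 1.44) / 45 = 0.138 mA.

I_D = 0.138 mA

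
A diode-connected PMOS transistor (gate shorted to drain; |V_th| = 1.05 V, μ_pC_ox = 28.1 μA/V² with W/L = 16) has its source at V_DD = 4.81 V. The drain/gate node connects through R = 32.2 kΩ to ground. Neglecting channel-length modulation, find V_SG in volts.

With gate tied to drain, V_SG = V_SD ≥ V_SG − |V_th|, so the device is in saturation.
k_p = μ_pC_ox · (W/L) = 0.4496 mA/V².
KCL at the drain: ½ k_p (V_SG − |V_th|)² = (V_DD − V_SG)/R.
Let x = V_SG − 1.05. Then 7.24 x² + x − 3.76 = 0, giving x = 0.655 V (positive root), so V_SG = 1.7 V.
I_D = (V_DD − V_SG)/R = (4.81 − 1.7) / 32.2 = 0.0964 mA.

V_SG = 1.70 V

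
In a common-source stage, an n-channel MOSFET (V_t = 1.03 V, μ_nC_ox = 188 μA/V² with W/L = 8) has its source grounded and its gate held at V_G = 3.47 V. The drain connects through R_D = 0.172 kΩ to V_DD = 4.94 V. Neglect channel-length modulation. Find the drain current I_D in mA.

I_D = 4.48 mA

V_GS = V_G = 3.47 V, so V_ov = 3.47 − 1.03 = 2.44 V.
k_n = μ_nC_ox · (W/L) = 1.504 mA/V².
Assume saturation: I_D = ½ k_n V_ov² = 0.5 × 1.504 × 2.44² = 4.48 mA, giving V_DS = V_DD − I_D R_D = 4.94 − 4.48 × 0.172 = 4.17 V.
V_DS = 4.17 V ≥ V_ov = 2.44 V, confirming saturation.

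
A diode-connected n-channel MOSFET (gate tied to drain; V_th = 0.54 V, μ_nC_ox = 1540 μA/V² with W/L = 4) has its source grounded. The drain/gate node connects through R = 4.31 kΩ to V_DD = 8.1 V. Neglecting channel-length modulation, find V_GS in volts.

With gate tied to drain, V_GS = V_DS ≥ V_GS − V_th, so the device is in saturation.
k_n = μ_nC_ox · (W/L) = 6.16 mA/V².
KCL at the drain: ½ k_n (V_GS − V_th)² = (V_DD − V_GS)/R.
Let x = V_GS − 0.54. Then 13.3 x² + x − 7.56 = 0, giving x = 0.718 V (positive root), so V_GS = 1.26 V.
I_D = (V_DD − V_GS)/R = (8.1 − 1.26) / 4.31 = 1.59 mA.

V_GS = 1.26 V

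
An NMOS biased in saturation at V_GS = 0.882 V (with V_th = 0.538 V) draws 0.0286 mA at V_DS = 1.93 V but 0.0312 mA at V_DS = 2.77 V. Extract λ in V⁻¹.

With V_GS fixed, I_D ∝ (1 + λ V_DS) in saturation, so I_D2/I_D1 = (1 + λ V_DS2)/(1 + λ V_DS1).
0.0312/0.0286 = 1.091 = (1 + 2.77 λ)/(1 + 1.93 λ).
Solving: λ (I_D1 V_DS2 − I_D2 V_DS1) = I_D2 − I_D1, so λ = (0.0312 − 0.0286) / (0.0286 × 2.77 − 0.0312 × 1.93) = 0.0026 / 0.019 = 0.137 V⁻¹.

λ = 0.137 V⁻¹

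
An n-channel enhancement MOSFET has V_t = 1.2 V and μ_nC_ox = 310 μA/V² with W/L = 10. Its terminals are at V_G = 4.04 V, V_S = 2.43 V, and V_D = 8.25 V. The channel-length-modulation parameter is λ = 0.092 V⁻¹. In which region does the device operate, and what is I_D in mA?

Saturation; I_D = 0.400 mA

V_GS = V_G − V_S = 4.04 − 2.43 = 1.61 V; V_DS = V_D − V_S = 8.25 − 2.43 = 5.82 V.
k_n = μ_nC_ox · (W/L) = 3.1 mA/V².
V_ov = V_GS − V_t = 1.61 − 1.2 = 0.41 V.
Since V_DS = 5.82 V ≥ V_ov = 0.41 V, the device is in saturation.
I_D = ½ k_n V_ov² (1 + λ V_DS) = 0.5 × 3.1 × 0.41² × (1 + 0.092 × 5.82) = 0.4 mA.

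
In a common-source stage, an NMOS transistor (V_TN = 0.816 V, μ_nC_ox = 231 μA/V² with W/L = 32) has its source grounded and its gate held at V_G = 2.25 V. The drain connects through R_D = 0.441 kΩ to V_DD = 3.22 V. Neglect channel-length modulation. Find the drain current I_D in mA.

V_GS = V_G = 2.25 V, so V_ov = 2.25 − 0.816 = 1.43 V.
k_n = μ_nC_ox · (W/L) = 7.392 mA/V².
Assume saturation: I_D = ½ k_n V_ov² = 0.5 × 7.392 × 1.43² = 7.6 mA, giving V_DS = V_DD − I_D R_D = 3.22 − 7.6 × 0.441 = -0.132 V.
But -0.132 V < V_ov = 1.43 V, so the device is actually in triode.
In triode I_D = k_n[V_ov V_DS − ½ V_DS²] and I_D = (V_DD − V_DS)/R_D. Equating: 1.63 V_DS² − 5.675 V_DS + 3.22 = 0, giving V_DS = 0.714 V (the root below V_ov).
I_D = (3.22 − 0.714) / 0.441 = 5.68 mA.

I_D = 5.68 mA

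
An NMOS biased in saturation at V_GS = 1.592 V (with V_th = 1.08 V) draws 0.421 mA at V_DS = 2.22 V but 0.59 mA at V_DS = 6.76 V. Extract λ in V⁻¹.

λ = 0.110 V⁻¹

With V_GS fixed, I_D ∝ (1 + λ V_DS) in saturation, so I_D2/I_D1 = (1 + λ V_DS2)/(1 + λ V_DS1).
0.59/0.421 = 1.401 = (1 + 6.76 λ)/(1 + 2.22 λ).
Solving: λ (I_D1 V_DS2 − I_D2 V_DS1) = I_D2 − I_D1, so λ = (0.59 − 0.421) / (0.421 × 6.76 − 0.59 × 2.22) = 0.169 / 1.54 = 0.11 V⁻¹.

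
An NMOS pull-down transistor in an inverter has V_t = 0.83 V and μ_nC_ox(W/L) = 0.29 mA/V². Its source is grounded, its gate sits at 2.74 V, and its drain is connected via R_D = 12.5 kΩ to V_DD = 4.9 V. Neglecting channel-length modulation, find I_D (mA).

I_D = 0.332 mA

V_GS = V_G = 2.74 V, so V_ov = 2.74 − 0.83 = 1.91 V.
Assume saturation: I_D = ½ k_n V_ov² = 0.5 × 0.29 × 1.91² = 0.529 mA, giving V_DS = V_DD − I_D R_D = 4.9 − 0.529 × 12.5 = -1.71 V.
But -1.71 V < V_ov = 1.91 V, so the device is actually in triode.
In triode I_D = k_n[V_ov V_DS − ½ V_DS²] and I_D = (V_DD − V_DS)/R_D. Equating: 1.81 V_DS² − 7.924 V_DS + 4.9 = 0, giving V_DS = 0.746 V (the root below V_ov).
I_D = (4.9 − 0.746) / 12.5 = 0.332 mA.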